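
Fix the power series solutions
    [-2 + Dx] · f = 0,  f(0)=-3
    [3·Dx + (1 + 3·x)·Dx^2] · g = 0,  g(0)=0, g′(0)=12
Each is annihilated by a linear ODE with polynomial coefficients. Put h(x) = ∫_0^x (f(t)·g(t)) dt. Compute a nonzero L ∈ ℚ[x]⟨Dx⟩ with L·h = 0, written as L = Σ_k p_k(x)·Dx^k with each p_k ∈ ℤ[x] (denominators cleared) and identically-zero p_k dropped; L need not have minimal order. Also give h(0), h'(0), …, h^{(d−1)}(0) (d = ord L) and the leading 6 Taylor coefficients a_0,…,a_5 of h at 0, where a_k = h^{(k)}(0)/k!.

L = (-2 + 12·x)·Dx + (-1 - 12·x)·Dx^2 + (1 + 3·x)·Dx^3  (order 3).
h: a_k = 0, 0, -18, -6, -18, 87/5, …
ICs: h(0) = 0, h′(0) = 0, h′′(0) = -36.

f: a_k = -3, -6, -6, -4, -2, -4/5, …
g: a_k = 0, 12, -18, 36, -81, 972/5, …
f·g: L₀ = L_f ⊗_s L_g, ord ≤ 1·2.
h=∫₀ˣh₀: take L = L₀·Dx.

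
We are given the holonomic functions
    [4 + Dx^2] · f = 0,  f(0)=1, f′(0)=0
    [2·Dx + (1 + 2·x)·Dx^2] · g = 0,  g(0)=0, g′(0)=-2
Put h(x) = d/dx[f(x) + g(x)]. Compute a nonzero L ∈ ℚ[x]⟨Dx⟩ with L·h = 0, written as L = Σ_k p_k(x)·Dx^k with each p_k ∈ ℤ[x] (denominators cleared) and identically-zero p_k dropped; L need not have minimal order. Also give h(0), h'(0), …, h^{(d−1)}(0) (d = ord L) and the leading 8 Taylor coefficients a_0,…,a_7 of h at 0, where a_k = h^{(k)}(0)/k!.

L = (56 + 32·x + 32·x^2) + (12 + 40·x + 48·x^2 + 32·x^3)·Dx + (14 + 8·x + 8·x^2)·Dx^2 + (3 + 10·x + 12·x^2 + 8·x^3)·Dx^3  (order 3).
h: a_k = -2, 0, -8, 56/3, -32, 952/15, -128, 80656/315, …
ICs: h(0) = -2, h′(0) = 0, h′′(0) = -16.

f: a_k = 1, 0, -2, 0, 2/3, 0, -4/45, 0, …
g: a_k = 0, -2, 2, -8/3, 4, -32/5, 32/3, -128/7, …
Weyl lclm of L_f,L_g ⇒ L₀ (ord ≤ 4).
h=h₀': d/dx-closure on L₀ ⇒ L.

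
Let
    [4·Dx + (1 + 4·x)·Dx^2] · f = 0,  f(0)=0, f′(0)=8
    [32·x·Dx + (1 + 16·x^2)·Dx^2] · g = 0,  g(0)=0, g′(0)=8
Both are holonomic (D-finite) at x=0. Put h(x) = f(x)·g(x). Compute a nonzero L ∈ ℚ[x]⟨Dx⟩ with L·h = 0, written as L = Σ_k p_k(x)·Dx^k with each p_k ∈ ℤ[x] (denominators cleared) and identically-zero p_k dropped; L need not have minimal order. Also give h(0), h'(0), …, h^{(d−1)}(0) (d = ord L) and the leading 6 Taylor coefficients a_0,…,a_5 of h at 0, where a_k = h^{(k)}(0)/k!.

f: a_k = 0, 8, -16, 128/3, -128, 2048/5, …
g: a_k = 0, 8, 0, -128/3, 0, 2048/5, …
f·g: L₀ = L_f ⊗_s L_g, ord ≤ 2·2.
L = (1536 + 11264·x + 81920·x^2 + 638976·x^3 + 1966080·x^4 + 3407872·x^5 + 4194304·x^7)·Dx + (288 + 7936·x + 78848·x^2 + 495616·x^3 + 2228224·x^4 + 6094848·x^5 + 9175040·x^6 + 3145728·x^7 + 14680064·x^8)·Dx^2 + (48 + 1024·x + 12288·x^2 + 79872·x^3 + 368640·x^4 + 1277952·x^5 + 3145728·x^6 + 4718592·x^7 + 3145728·x^8 + 8388608·x^9)·Dx^3 + (5 + 72·x + 592·x^2 + 3584·x^3 + 16896·x^4 + 61440·x^5 + 172032·x^6 + 393216·x^7 + 589824·x^8 + 524288·x^9 + 1048576·x^10)·Dx^4  (order 4).
h: a_k = 0, 0, 64, -128, 0, -1024/3, …
ICs: h(0) = 0, h′(0) = 0, h′′(0) = 128, h′′′(0) = -768.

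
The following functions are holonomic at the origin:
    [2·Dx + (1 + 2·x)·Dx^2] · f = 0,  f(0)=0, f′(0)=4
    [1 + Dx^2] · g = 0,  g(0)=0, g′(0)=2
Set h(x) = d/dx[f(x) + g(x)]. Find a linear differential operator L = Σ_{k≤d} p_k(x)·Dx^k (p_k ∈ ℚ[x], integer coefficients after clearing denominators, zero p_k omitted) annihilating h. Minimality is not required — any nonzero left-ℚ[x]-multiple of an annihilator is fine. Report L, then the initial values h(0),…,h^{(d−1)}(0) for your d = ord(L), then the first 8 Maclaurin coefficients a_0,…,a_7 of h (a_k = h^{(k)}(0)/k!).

L = (50 + 8·x + 8·x^2) + (9 + 22·x + 12·x^2 + 8·x^3)·Dx + (50 + 8·x + 8·x^2)·Dx^2 + (9 + 22·x + 12·x^2 + 8·x^3)·Dx^3  (order 3).
h: a_k = 6, -8, 15, -32, 769/12, -128, 92159/360, -512, …
ICs: h(0) = 6, h′(0) = -8, h′′(0) = 30.

f: a_k = 0, 4, -4, 16/3, -8, 64/5, -64/3, 256/7, …
g: a_k = 0, 2, 0, -1/3, 0, 1/60, 0, -1/2520, …
h₀=f+g: left-lcm gives L₀, ord ≤ 4.
Derive L from L₀ (diff closure).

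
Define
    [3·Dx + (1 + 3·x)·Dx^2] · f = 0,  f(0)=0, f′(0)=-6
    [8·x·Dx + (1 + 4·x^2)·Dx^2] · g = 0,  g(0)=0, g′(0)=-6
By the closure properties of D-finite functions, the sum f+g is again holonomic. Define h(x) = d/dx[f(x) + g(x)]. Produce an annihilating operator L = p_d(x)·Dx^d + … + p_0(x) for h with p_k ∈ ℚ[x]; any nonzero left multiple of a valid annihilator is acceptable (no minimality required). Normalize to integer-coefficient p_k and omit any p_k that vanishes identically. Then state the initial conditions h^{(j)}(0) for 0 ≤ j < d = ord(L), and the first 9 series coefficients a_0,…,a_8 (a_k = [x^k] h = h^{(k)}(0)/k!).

f: a_k = 0, -6, 9, -18, 81/2, -486/5, 243, -4374/7, 6561/4, …
g: a_k = 0, -6, 0, 8, 0, -96/5, 0, 384/7, 0, …
L₀ := lclm(L_f,L_g); ord L₀ ≤ 2+2.
Derive L from L₀ (diff closure).
L = (-24 - 216·x + 288·x^2 + 288·x^3) + (-26 - 48·x - 120·x^2 + 576·x^3 + 576·x^4)·Dx + (-3 - x + 24·x^2 + 32·x^3 + 144·x^4 + 144·x^5)·Dx^2  (order 2).
h: a_k = -12, 18, -30, 162, -582, 1458, -3990, 13122, -40902, …
ICs: h(0) = -12, h′(0) = 18.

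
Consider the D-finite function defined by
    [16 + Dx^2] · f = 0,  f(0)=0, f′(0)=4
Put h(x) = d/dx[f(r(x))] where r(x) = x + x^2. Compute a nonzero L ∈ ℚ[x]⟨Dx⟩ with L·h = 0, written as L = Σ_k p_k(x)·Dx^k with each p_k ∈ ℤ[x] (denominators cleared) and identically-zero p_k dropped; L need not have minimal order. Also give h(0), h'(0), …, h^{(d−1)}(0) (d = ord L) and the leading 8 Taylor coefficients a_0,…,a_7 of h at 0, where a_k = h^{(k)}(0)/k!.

L = (28 + 128·x + 384·x^2 + 512·x^3 + 256·x^4) + (-6 - 12·x)·Dx + (1 + 4·x + 4·x^2)·Dx^2  (order 2).
h: a_k = 4, 8, -32, -128, -352/3, 192, 25856/45, 22528/45, …
ICs: h(0) = 4, h′(0) = 8.

f: a_k = 0, 4, 0, -32/3, 0, 128/15, 0, -1024/315, …
L₀ from L_f via x↦r, Dx↦r'^{-1}Dx.
h=h₀': d/dx-closure on L₀ ⇒ L.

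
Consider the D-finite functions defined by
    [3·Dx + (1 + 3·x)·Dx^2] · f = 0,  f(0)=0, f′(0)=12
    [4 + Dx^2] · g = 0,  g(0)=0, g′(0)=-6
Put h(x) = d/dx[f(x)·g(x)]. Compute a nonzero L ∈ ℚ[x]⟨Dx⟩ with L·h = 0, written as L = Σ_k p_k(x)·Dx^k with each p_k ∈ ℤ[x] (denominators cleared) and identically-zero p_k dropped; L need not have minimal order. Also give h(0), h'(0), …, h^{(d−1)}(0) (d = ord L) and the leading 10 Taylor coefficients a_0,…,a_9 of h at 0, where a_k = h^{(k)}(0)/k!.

L = (-21880 - 49536·x - 195264·x^2 - 252288·x^3 + 225504·x^4 + 746496·x^5 + 373248·x^6) + (-9384 - 44856·x - 47520·x^2 + 90720·x^3 + 311040·x^4 + 186624·x^5)·Dx + (-6026 - 16344·x - 53892·x^2 - 32832·x^3 + 182736·x^4 + 373248·x^5 + 186624·x^6)·Dx^2 + (-2346 - 11214·x - 11880·x^2 + 22680·x^3 + 77760·x^4 + 46656·x^5)·Dx^3 + (-139 - 990·x - 1269·x^2 + 7560·x^3 + 31590·x^4 + 46656·x^5 + 23328·x^6)·Dx^4  (order 4).
h: a_k = 0, -144, 324, -672, 2070, -6192, 91224/5, -377920/7, 1121553/7, -150072208/315, …
ICs: h(0) = 0, h′(0) = -144, h′′(0) = 648, h′′′(0) = -4032.

f: a_k = 0, 12, -18, 36, -81, 972/5, -486, 8748/7, -6561/2, 8748, …
g: a_k = 0, -6, 0, 4, 0, -4/5, 0, 8/105, 0, -4/945, …
L₀ := L_f ⊗_s L_g (sym. prod.), ord ≤ 4.
Derive L from L₀ (diff closure).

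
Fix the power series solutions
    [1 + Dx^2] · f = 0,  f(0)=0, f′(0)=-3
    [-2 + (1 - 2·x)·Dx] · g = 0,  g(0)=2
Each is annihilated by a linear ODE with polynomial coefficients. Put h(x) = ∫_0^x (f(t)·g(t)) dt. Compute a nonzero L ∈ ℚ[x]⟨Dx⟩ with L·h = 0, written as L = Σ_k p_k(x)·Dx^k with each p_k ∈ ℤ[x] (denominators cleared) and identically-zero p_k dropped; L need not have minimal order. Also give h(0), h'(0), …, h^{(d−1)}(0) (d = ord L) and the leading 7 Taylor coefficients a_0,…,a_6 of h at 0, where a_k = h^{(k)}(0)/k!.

L = (-1 + 2·x)·Dx + 4·Dx^2 + (-1 + 2·x)·Dx^3  (order 3).
h: a_k = 0, 0, -3, -4, -23/4, -46/5, -1841/120, …
ICs: h(0) = 0, h′(0) = 0, h′′(0) = -6.

f: a_k = 0, -3, 0, 1/2, 0, -1/40, 0, …
g: a_k = 2, 4, 8, 16, 32, 64, 128, …
L₀ := L_f ⊗_s L_g (sym. prod.), ord ≤ 2.
∫: right-multiply L₀ by Dx.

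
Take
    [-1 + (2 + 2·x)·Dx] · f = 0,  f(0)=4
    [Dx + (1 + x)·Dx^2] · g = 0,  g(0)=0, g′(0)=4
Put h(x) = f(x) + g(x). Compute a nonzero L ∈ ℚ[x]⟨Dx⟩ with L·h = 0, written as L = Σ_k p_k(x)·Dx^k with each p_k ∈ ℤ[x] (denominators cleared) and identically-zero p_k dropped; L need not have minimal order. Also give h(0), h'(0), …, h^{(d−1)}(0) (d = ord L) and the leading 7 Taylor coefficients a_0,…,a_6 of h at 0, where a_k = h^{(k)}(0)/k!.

L = Dx + (5 + 5·x)·Dx^2 + (2 + 4·x + 2·x^2)·Dx^3  (order 3).
h: a_k = 4, 6, -5/2, 19/12, -37/32, 291/320, -575/768, …
ICs: h(0) = 4, h′(0) = 6, h′′(0) = -5.

f: a_k = 4, 2, -1/2, 1/4, -5/32, 7/64, -21/256, …
g: a_k = 0, 4, -2, 4/3, -1, 4/5, -2/3, …
Weyl lclm of L_f,L_g ⇒ L₀ (ord ≤ 3).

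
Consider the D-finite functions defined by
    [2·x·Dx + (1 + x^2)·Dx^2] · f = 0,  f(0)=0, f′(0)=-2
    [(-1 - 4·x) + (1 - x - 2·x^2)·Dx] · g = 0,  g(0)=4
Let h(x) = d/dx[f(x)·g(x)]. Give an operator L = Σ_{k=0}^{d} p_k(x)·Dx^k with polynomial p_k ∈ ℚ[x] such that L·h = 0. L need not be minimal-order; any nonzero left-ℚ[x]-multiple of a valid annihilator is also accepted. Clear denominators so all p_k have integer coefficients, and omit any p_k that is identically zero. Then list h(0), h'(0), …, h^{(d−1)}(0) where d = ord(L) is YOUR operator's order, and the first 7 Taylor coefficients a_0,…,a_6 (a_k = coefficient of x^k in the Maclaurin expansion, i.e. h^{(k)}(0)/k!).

f: a_k = 0, -2, 0, 2/3, 0, -2/5, 0, …
g: a_k = 4, 4, 12, 20, 44, 84, 172, …
Product ⇒ symmetric product L₀, ord ≤ 2.
Differentiate: ansatz ord ≤ ord L₀ ⇒ L.
L = (18 + 90·x^2 + 48·x^3 + 144·x^4) + (7 + 30·x + 27·x^2 + 82·x^3 + 48·x^4 + 96·x^5)·Dx + (-2 + x - 3·x^2 + 9·x^3 + 11·x^4 + 8·x^5 + 12·x^6)·Dx^2  (order 2).
h: a_k = -8, -16, -64, -448/3, -408, -4688/5, -33424/15, …
ICs: h(0) = -8, h′(0) = -16.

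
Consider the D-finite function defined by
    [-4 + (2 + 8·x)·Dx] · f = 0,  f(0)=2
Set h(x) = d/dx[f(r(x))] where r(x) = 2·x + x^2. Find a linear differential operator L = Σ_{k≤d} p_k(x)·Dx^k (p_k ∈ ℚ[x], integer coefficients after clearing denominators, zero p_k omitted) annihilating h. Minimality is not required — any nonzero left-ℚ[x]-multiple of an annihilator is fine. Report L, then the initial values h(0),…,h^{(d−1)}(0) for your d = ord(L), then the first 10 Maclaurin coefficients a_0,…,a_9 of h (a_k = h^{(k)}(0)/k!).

L = -3 + (-1 - 9·x - 12·x^2 - 4·x^3)·Dx  (order 1).
h: a_k = 8, -24, 144, -912, 6000, -40464, 277536, -1926816, 13499568, -95252880, …
ICs: h(0) = 8.

f: a_k = 2, 4, -4, 8, -20, 56, -168, 528, -1716, 5720, …
Substitute x→r, Dx→(1/r')Dx; clear ⇒ L₀.
Derive L from L₀ (diff closure).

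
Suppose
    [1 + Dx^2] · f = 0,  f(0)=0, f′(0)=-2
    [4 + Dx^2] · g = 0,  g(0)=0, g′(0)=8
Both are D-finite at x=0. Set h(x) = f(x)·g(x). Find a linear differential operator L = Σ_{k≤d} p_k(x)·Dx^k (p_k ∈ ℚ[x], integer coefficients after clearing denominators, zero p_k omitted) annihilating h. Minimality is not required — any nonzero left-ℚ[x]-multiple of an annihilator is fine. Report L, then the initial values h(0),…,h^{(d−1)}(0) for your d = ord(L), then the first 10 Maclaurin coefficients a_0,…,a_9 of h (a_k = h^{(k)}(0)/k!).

L = 9 + 10·Dx^2 + Dx^4  (order 4).
h: a_k = 0, 0, -16, 0, 40/3, 0, -182/45, 0, 41/63, 0, …
ICs: h(0) = 0, h′(0) = 0, h′′(0) = -32, h′′′(0) = 0.

f: a_k = 0, -2, 0, 1/3, 0, -1/60, 0, 1/2520, 0, -1/181440, …
g: a_k = 0, 8, 0, -16/3, 0, 16/15, 0, -32/315, 0, 16/2835, …
Sym-product of L_f,L_g gives L₀ (≤ ord 4).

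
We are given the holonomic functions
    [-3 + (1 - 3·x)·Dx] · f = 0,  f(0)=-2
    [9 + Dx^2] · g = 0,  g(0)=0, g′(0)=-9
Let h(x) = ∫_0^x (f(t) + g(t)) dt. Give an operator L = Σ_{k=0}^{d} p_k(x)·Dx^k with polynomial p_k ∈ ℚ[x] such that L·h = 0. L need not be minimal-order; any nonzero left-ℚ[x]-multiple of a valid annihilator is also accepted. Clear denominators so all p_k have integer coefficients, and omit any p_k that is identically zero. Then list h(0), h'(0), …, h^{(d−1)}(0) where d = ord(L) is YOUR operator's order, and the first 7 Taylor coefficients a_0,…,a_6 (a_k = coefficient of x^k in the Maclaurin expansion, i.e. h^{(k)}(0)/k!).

L = (63 - 54·x + 81·x^2)·Dx + (-9 + 45·x - 81·x^2 + 81·x^3)·Dx^2 + (7 - 6·x + 9·x^2)·Dx^3 + (-1 + 5·x - 9·x^2 + 9·x^3)·Dx^4  (order 4).
h: a_k = 0, -2, -15/2, -6, -81/8, -162/5, -6561/80, …
ICs: h(0) = 0, h′(0) = -2, h′′(0) = -15, h′′′(0) = -36.

f: a_k = -2, -6, -18, -54, -162, -486, -1458, …
g: a_k = 0, -9, 0, 27/2, 0, -243/40, 0, …
h₀=f+g: left-lcm gives L₀, ord ≤ 3.
h=∫h₀ ⇒ L = L₀·Dx.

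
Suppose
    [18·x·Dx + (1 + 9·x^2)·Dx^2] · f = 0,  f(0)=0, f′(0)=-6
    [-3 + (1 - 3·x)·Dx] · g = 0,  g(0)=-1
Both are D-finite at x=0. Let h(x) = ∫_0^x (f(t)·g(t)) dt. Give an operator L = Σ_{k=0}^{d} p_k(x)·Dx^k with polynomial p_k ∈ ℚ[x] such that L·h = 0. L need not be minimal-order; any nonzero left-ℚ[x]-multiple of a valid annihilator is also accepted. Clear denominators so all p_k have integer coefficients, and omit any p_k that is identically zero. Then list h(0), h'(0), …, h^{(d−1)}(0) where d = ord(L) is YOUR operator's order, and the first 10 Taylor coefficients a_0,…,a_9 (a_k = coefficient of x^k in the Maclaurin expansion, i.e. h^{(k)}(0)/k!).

f: a_k = 0, -6, 0, 18, 0, -486/5, 0, 4374/7, 0, -4374, …
g: a_k = -1, -3, -9, -27, -81, -243, -729, -2187, -6561, -19683, …
Product ⇒ symmetric product L₀, ord ≤ 2.
∫: right-multiply L₀ by Dx.
L = 54·x·Dx + (6 - 18·x + 108·x^2)·Dx^2 + (-1 + 3·x - 9·x^2 + 27·x^3)·Dx^3  (order 3).
h: a_k = 0, 0, 3, 6, 9, 108/5, 351/5, 6318/35, 13851/35, 36936/35, …
ICs: h(0) = 0, h′(0) = 0, h′′(0) = 6.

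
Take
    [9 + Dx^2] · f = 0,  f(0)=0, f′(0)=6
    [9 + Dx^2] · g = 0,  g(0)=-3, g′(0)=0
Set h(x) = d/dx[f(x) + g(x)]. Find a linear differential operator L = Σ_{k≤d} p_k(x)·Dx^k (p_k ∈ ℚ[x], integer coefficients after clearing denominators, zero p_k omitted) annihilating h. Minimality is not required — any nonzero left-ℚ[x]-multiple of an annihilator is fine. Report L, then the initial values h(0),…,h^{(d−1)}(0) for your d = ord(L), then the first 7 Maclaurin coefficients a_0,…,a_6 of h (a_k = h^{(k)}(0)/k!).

L = 9 + Dx^2  (order 2).
h: a_k = 6, 27, -27, -81/2, 81/4, 729/40, -243/40, …
ICs: h(0) = 6, h′(0) = 27.

f: a_k = 0, 6, 0, -9, 0, 81/20, 0, …
g: a_k = -3, 0, 27/2, 0, -81/8, 0, 243/80, …
Sum ⇒ L₀ = lclm(L_f,L_g) in ℚ(x)⟨Dx⟩.
h=h₀': d/dx-closure on L₀ ⇒ L.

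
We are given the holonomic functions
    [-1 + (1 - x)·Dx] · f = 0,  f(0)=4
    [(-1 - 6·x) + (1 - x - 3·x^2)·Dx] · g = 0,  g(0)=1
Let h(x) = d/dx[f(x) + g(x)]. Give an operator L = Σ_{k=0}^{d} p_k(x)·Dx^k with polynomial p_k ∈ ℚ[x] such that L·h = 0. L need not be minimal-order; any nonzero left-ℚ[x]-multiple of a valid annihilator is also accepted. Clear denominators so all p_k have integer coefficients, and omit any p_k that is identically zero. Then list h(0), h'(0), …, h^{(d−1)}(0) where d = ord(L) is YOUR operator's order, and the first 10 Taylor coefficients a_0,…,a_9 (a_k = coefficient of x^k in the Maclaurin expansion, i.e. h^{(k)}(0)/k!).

L = (-6 - 72·x - 216·x^3 + 54·x^4) + (6 + 30·x - 18·x^2 + 72·x^3 - 207·x^4 + 54·x^5)·Dx + (-1 + 2·x - 7·x^2 + 18·x^3 + 12·x^4 - 33·x^5 + 9·x^6)·Dx^2  (order 2).
h: a_k = 5, 16, 33, 92, 220, 606, 1547, 4096, 10467, 26870, …
ICs: h(0) = 5, h′(0) = 16.

f: a_k = 4, 4, 4, 4, 4, 4, 4, 4, 4, 4, …
g: a_k = 1, 1, 4, 7, 19, 40, 97, 217, 508, 1159, …
L₀ := lclm(L_f,L_g); ord L₀ ≤ 1+1.
h=h₀': d/dx-closure on L₀ ⇒ L.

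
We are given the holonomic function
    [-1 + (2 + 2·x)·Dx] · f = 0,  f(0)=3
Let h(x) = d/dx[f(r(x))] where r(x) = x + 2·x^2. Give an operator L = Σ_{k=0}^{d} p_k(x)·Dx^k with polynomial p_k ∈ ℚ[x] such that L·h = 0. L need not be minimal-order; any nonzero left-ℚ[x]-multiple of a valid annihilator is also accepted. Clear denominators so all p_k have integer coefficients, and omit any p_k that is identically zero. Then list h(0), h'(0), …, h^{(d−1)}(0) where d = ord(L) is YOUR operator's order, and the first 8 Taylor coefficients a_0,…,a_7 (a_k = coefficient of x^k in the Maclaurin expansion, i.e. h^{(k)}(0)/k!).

f: a_k = 3, 3/2, -3/8, 3/16, -15/128, 21/256, -63/1024, 99/2048, …
h₀=f(r): pull back L_f along r ⇒ L₀.
h=h₀': d/dx-closure on L₀ ⇒ L.
L = 7 + (-2 - 10·x - 12·x^2 - 16·x^3)·Dx  (order 1).
h: a_k = 3/2, 21/4, -63/16, -63/32, 1785/256, -1701/512, -16611/2048, 53529/4096, …
ICs: h(0) = 3/2.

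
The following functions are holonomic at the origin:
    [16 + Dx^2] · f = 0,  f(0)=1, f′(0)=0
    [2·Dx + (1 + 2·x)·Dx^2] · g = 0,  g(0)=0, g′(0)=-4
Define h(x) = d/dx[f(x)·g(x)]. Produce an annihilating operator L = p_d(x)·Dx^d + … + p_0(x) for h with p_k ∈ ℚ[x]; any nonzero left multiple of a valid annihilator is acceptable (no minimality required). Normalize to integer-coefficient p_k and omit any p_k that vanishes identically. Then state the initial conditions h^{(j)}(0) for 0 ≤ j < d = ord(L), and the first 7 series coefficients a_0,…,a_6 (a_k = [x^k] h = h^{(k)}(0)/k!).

f: a_k = 1, 0, -8, 0, 32/3, 0, -256/45, …
g: a_k = 0, -4, 4, -16/3, 8, -64/5, 64/3, …
L₀ := L_f ⊗_s L_g (sym. prod.), ord ≤ 4.
Differentiate: ansatz ord ≤ ord L₀ ⇒ L.
L = (-896 + 28672·x + 282624·x^2 + 1032192·x^3 + 1826816·x^4 + 1572864·x^5 + 524288·x^6) + (576 + 12416·x + 66560·x^2 + 153600·x^3 + 163840·x^4 + 65536·x^5)·Dx + (280 + 6592·x + 44480·x^2 + 141312·x^3 + 234496·x^4 + 196608·x^5 + 65536·x^6)·Dx^2 + (36 + 776·x + 4160·x^2 + 9600·x^3 + 10240·x^4 + 4096·x^5)·Dx^3 + (21 + 300·x + 1676·x^2 + 4800·x^3 + 7520·x^4 + 6144·x^5 + 2048·x^6)·Dx^4  (order 4).
h: a_k = -4, 8, 80, -96, -64, 0, 3328/15, …
ICs: h(0) = -4, h′(0) = 8, h′′(0) = 160, h′′′(0) = -576.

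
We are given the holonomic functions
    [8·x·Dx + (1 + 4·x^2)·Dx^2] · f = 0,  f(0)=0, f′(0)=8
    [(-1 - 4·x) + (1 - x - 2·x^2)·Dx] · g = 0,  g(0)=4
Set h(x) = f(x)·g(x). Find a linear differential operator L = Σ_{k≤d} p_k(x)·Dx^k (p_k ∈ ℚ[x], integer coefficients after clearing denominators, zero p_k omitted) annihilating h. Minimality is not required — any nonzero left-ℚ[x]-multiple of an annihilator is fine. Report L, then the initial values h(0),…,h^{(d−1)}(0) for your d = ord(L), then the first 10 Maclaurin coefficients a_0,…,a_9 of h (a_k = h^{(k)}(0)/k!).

f: a_k = 0, 8, 0, -32/3, 0, 128/5, 0, -512/7, 0, 2048/9, …
g: a_k = 4, 4, 12, 20, 44, 84, 172, 340, 684, 1364, …
h₀=f·g: eliminate ⇒ L₀, order ≤ 2·1.
L = (4 + 8·x + 48·x^2) + (2 + 16·x^2 + 48·x^3)·Dx + (-1 + x - 2·x^2 + 4·x^3 + 8·x^4)·Dx^2  (order 2).
h: a_k = 0, 32, 32, 160/3, 352/3, 1632/5, 8416/15, 96736/105, 14304/7, 1510816/315, …
ICs: h(0) = 0, h′(0) = 32.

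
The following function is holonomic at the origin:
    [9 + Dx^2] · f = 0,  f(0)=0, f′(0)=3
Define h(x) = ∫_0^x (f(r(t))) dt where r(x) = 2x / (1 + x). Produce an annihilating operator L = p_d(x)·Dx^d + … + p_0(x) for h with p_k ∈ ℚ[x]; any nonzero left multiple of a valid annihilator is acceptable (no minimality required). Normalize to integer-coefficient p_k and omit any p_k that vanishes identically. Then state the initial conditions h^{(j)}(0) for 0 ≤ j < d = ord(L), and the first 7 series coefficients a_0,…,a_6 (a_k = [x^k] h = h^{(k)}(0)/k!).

f: a_k = 0, 3, 0, -9/2, 0, 81/40, 0, …
f∘r: x↦r, Dx↦Dx/r' in L_f ⇒ L₀.
Integrate: L := L₀·Dx.
L = 36·Dx + (2 + 6·x + 6·x^2 + 2·x^3)·Dx^2 + (1 + 4·x + 6·x^2 + 4·x^3 + x^4)·Dx^3  (order 3).
h: a_k = 0, 0, 3, -2, -15/2, 102/5, -121/5, …
ICs: h(0) = 0, h′(0) = 0, h′′(0) = 6.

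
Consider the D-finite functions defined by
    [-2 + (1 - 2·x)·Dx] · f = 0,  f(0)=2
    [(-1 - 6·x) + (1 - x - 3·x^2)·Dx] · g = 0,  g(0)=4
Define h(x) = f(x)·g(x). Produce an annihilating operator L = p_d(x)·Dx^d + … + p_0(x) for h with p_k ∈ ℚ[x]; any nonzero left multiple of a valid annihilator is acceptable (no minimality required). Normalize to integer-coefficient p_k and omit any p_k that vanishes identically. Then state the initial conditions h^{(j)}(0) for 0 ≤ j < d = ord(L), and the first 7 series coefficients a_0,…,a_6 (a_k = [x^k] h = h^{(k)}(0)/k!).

f: a_k = 2, 4, 8, 16, 32, 64, 128, …
g: a_k = 4, 4, 16, 28, 76, 160, 388, …
Sym-product of L_f,L_g gives L₀ (≤ ord 1).
L = (-3 - 2·x + 18·x^2) + (1 - 3·x - x^2 + 6·x^3)·Dx  (order 1).
h: a_k = 8, 24, 80, 216, 584, 1488, 3752, …
ICs: h(0) = 8.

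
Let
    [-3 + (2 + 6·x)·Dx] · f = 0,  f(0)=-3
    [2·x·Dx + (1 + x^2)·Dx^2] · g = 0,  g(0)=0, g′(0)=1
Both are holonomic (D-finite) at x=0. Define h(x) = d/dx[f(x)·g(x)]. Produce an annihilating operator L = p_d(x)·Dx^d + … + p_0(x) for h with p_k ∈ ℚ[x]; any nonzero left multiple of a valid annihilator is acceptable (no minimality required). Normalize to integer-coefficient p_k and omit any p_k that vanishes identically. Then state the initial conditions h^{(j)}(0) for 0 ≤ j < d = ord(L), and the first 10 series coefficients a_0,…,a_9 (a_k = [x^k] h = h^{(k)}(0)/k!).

L = (-57 + 360·x + 630·x^2 - 216·x^3 - 81·x^4) + (124 + 540·x + 1032·x^2 + 1368·x^3 - 756·x^4 - 324·x^5)·Dx + (36 + 200·x + 252·x^2 - 16·x^3 + 108·x^4 - 216·x^5 - 108·x^6)·Dx^2  (order 2).
h: a_k = -3, -9, 105/8, -57/4, 4971/128, -73521/640, 1533597/5120, -7128171/8960, 503345145/229376, -1405502281/229376, …
ICs: h(0) = -3, h′(0) = -9.

f: a_k = -3, -9/2, 27/8, -81/16, 1215/128, -5103/256, 45927/1024, -216513/2048, 8444007/32768, -42220035/65536, …
g: a_k = 0, 1, 0, -1/3, 0, 1/5, 0, -1/7, 0, 1/9, …
f·g: L₀ = L_f ⊗_s L_g, ord ≤ 1·2.
h=h₀': d/dx-closure on L₀ ⇒ L.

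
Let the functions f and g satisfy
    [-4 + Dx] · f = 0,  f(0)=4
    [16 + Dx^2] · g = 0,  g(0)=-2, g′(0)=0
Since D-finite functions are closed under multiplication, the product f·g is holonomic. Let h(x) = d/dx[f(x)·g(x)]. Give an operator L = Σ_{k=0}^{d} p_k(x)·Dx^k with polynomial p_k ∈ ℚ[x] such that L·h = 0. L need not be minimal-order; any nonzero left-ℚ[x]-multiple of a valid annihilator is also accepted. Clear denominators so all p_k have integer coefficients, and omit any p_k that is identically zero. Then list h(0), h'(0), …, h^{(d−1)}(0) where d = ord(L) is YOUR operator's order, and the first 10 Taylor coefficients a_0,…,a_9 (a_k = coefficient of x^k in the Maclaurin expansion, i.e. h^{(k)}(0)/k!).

f: a_k = 4, 16, 32, 128/3, 128/3, 512/15, 1024/45, 4096/315, 2048/315, 8192/2835, …
g: a_k = -2, 0, 16, 0, -64/3, 0, 512/45, 0, -1024/315, 0, …
f·g: L₀ = L_f ⊗_s L_g, ord ≤ 1·2.
Derive L from L₀ (diff closure).
L = 32 - 8·Dx + Dx^2  (order 2).
h: a_k = -32, 0, 512, 4096/3, 4096/3, 0, -65536/45, -524288/315, -262144/315, 0, …
ICs: h(0) = -32, h′(0) = 0.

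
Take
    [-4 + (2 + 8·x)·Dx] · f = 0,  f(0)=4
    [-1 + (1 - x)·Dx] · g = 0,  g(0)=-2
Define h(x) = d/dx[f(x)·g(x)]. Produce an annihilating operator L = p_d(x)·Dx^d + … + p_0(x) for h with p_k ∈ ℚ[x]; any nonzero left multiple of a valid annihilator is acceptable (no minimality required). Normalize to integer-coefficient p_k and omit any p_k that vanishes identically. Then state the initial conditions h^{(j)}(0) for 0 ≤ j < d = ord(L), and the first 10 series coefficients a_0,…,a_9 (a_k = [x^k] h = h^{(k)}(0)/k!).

f: a_k = 4, 8, -8, 16, -40, 112, -336, 1056, -3432, 11440, …
g: a_k = -2, -2, -2, -2, -2, -2, -2, -2, -2, -2, …
Sym-product of L_f,L_g gives L₀ (≤ ord 1).
Derive L from L₀ (diff closure).
L = (2 + 36·x + 12·x^2) + (-3 - 11·x + 6·x^2 + 8·x^3)·Dx  (order 1).
h: a_k = -24, -16, -120, 160, -920, 2928, -11368, 41920, -158760, 601520, …
ICs: h(0) = -24.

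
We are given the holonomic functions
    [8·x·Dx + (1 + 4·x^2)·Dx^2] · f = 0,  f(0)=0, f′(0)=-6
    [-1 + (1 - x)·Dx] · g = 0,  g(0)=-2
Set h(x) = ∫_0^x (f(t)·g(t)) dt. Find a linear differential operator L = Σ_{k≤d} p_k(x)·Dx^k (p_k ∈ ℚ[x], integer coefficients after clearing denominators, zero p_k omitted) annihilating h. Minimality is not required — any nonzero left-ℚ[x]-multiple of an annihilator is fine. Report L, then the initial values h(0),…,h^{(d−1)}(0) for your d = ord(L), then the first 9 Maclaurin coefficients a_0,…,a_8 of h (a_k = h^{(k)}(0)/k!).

L = 8·x·Dx + (2 - 8·x + 16·x^2)·Dx^2 + (-1 + x - 4·x^2 + 4·x^3)·Dx^3  (order 3).
h: a_k = 0, 0, 6, 4, -1, -4/5, 86/15, 172/35, -659/70, …
ICs: h(0) = 0, h′(0) = 0, h′′(0) = 12.

f: a_k = 0, -6, 0, 8, 0, -96/5, 0, 384/7, 0, …
g: a_k = -2, -2, -2, -2, -2, -2, -2, -2, -2, …
h₀=f·g: eliminate ⇒ L₀, order ≤ 2·1.
h=∫h₀ ⇒ L = L₀·Dx.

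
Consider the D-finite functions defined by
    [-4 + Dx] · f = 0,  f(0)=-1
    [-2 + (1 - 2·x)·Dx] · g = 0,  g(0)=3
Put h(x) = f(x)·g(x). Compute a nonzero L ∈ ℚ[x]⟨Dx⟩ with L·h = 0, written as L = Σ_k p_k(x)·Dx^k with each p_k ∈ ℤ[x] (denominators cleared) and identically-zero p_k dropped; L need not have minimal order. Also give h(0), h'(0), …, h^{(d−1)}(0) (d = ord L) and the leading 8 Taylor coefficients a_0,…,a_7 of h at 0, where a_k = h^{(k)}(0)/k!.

f: a_k = -1, -4, -8, -32/3, -32/3, -128/15, -256/45, -1024/315, …
g: a_k = 3, 6, 12, 24, 48, 96, 192, 384, …
Sym-product of L_f,L_g gives L₀ (≤ ord 1).
L = (6 - 8·x) + (-1 + 2·x)·Dx  (order 1).
h: a_k = -3, -18, -60, -152, -336, -3488/5, -21184/15, -19840/7, …
ICs: h(0) = -3.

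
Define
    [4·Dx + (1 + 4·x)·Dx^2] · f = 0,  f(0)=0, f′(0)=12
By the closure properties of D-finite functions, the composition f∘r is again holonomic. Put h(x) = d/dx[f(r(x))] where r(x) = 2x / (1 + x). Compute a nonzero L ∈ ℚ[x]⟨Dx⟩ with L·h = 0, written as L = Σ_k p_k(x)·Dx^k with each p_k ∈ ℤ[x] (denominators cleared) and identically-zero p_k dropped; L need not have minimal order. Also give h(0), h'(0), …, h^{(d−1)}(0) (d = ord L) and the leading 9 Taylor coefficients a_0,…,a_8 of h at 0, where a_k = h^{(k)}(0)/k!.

f: a_k = 0, 12, -24, 64, -192, 3072/5, -2048, 49152/7, -24576, …
Substitute x→r, Dx→(1/r')Dx; clear ⇒ L₀.
Differentiate: ansatz ord ≤ ord L₀ ⇒ L.
L = (10 + 18·x) + (1 + 10·x + 9·x^2)·Dx  (order 1).
h: a_k = 24, -240, 2184, -19680, 177144, -1594320, 14348904, -129140160, 1162261464, …
ICs: h(0) = 24.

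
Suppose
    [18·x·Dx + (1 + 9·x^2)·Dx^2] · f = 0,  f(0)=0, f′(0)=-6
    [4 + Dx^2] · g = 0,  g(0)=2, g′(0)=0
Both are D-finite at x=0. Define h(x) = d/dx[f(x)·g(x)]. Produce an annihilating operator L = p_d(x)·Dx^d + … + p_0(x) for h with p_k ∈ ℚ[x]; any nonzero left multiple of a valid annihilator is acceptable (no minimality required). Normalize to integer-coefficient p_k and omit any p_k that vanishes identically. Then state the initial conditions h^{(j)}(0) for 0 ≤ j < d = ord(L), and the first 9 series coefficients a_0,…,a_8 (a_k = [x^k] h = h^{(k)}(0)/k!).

f: a_k = 0, -6, 0, 18, 0, -486/5, 0, 4374/7, 0, …
g: a_k = 2, 0, -4, 0, 4/3, 0, -8/45, 0, 4/315, …
h₀=f·g: eliminate ⇒ L₀, order ≤ 2·2.
Differentiate: ansatz ord ≤ ord L₀ ⇒ L.
L = (52480 + 1115424·x^2 + 18751824·x^4 + 15209856·x^6 + 3464208·x^8 - 11337408·x^10 + 34012224·x^12) + (31032·x + 1320624·x^3 + 10701720·x^5 + 13646880·x^7 + 18895680·x^9 + 34012224·x^11)·Dx + (13640 + 300780·x^2 + 4978584·x^4 + 5269212·x^6 + 3621672·x^8 + 2834352·x^10 + 17006112·x^12)·Dx^2 + (7758·x + 330156·x^3 + 2675430·x^5 + 3411720·x^7 + 4723920·x^9 + 8503056·x^11)·Dx^3 + (130 + 5481·x^2 + 72657·x^4 + 366687·x^6 + 688905·x^8 + 1417176·x^10 + 2125764·x^12)·Dx^4  (order 4).
h: a_k = -12, 0, 180, 0, -1372, 0, 174676/15, 0, -3584796/35, …
ICs: h(0) = -12, h′(0) = 0, h′′(0) = 360, h′′′(0) = 0.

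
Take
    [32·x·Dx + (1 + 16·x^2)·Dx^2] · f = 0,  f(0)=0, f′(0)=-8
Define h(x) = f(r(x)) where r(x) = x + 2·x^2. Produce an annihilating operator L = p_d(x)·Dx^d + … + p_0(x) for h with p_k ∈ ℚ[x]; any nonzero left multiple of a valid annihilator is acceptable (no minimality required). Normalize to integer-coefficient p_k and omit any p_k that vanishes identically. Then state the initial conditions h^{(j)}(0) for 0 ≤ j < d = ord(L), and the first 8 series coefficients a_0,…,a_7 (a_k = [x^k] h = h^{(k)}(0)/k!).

f: a_k = 0, -8, 0, 128/3, 0, -2048/5, 0, 32768/7, …
f∘r: x↦r, Dx↦Dx/r' in L_f ⇒ L₀.
L = (-4 + 32·x + 256·x^2 + 768·x^3 + 768·x^4)·Dx + (1 + 4·x + 16·x^2 + 128·x^3 + 320·x^4 + 256·x^5)·Dx^2  (order 2).
h: a_k = 0, -8, -16, 128/3, 256, 512/5, -11264/3, -81920/7, …
ICs: h(0) = 0, h′(0) = -8.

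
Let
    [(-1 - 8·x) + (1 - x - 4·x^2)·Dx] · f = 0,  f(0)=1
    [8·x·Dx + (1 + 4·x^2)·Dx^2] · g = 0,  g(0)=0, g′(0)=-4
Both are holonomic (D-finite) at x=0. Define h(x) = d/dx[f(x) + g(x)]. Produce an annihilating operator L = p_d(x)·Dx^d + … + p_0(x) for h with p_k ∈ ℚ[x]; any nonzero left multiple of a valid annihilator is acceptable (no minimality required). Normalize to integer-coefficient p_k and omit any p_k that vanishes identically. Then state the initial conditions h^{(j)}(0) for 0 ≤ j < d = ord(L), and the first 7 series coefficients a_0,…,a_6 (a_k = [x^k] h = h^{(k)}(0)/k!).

f: a_k = 1, 1, 5, 9, 29, 65, 181, …
g: a_k = 0, -4, 0, 16/3, 0, -64/5, 0, …
L₀ := lclm(L_f,L_g); ord L₀ ≤ 1+2.
h=h₀': d/dx-closure on L₀ ⇒ L.
L = (-40 + 160·x + 2272·x^2 + 4608·x^3 + 16896·x^4 + 6144·x^6) + (31 + 264·x + 364·x^2 + 2208·x^3 + 4160·x^4 + 12800·x^5 + 768·x^6 + 6144·x^7)·Dx + (-5 - 11·x - 80·x^2 + 116·x^3 + 80·x^4 + 704·x^5 + 1536·x^6 + 256·x^7 + 1024·x^8)·Dx^2  (order 2).
h: a_k = -3, 10, 43, 116, 261, 1086, 3343, …
ICs: h(0) = -3, h′(0) = 10.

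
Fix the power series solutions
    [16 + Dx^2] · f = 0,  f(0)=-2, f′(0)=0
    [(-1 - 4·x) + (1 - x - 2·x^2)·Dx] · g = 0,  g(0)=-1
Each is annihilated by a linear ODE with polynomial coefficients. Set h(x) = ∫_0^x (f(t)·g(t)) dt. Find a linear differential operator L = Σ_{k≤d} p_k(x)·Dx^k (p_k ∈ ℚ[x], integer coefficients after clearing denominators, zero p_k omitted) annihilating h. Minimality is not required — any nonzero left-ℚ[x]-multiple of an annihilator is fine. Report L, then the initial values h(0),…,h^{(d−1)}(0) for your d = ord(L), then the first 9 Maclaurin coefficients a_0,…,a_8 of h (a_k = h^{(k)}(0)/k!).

f: a_k = -2, 0, 16, 0, -64/3, 0, 512/45, 0, -1024/315, …
g: a_k = -1, -1, -3, -5, -11, -21, -43, -85, -171, …
f·g: L₀ = L_f ⊗_s L_g, ord ≤ 2·1.
h=∫h₀ ⇒ L = L₀·Dx.
L = (-12 + 16·x + 32·x^2)·Dx + (2 + 8·x)·Dx^2 + (-1 + x + 2·x^2)·Dx^3  (order 3).
h: a_k = 0, 2, 1, -10/3, -3/2, -14/15, -25/9, -1682/315, -1591/180, …
ICs: h(0) = 0, h′(0) = 2, h′′(0) = 2.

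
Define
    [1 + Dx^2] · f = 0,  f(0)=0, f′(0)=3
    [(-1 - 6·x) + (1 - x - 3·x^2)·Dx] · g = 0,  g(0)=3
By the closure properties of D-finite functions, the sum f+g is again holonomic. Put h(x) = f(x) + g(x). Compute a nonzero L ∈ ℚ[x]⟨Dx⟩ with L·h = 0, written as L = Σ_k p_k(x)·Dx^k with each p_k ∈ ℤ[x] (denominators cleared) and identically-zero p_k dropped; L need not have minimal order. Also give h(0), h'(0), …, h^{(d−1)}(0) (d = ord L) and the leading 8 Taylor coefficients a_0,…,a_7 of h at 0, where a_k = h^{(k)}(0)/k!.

f: a_k = 0, 3, 0, -1/2, 0, 1/40, 0, -1/1680, …
g: a_k = 3, 3, 12, 21, 57, 120, 291, 651, …
Weyl lclm of L_f,L_g ⇒ L₀ (ord ≤ 3).
L = (-43 - 292·x - 307·x^2 - 624·x^3 - 45·x^4 - 54·x^5) + (9 + 7·x + 6·x^2 - 91·x^3 - 144·x^4 - 27·x^5 - 27·x^6)·Dx + (-43 - 292·x - 307·x^2 - 624·x^3 - 45·x^4 - 54·x^5)·Dx^2 + (9 + 7·x + 6·x^2 - 91·x^3 - 144·x^4 - 27·x^5 - 27·x^6)·Dx^3  (order 3).
h: a_k = 3, 6, 12, 41/2, 57, 4801/40, 291, 1093679/1680, …
ICs: h(0) = 3, h′(0) = 6, h′′(0) = 24.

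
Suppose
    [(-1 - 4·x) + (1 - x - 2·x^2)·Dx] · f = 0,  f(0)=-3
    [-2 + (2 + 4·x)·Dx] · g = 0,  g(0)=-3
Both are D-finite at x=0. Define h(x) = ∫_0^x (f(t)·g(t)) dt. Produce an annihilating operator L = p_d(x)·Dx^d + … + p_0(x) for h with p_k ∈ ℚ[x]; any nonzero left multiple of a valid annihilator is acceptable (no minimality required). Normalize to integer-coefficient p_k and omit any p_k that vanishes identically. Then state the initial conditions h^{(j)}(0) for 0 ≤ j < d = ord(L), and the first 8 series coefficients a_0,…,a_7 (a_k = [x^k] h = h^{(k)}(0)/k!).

f: a_k = -3, -3, -9, -15, -33, -63, -129, -255, …
g: a_k = -3, -3, 3/2, -3/2, 15/8, -21/8, 63/16, -99/16, …
Sym-product of L_f,L_g gives L₀ (≤ ord 1).
∫: right-multiply L₀ by Dx.
L = (2 + 5·x + 6·x^2)·Dx + (-1 - x + 4·x^2 + 4·x^3)·Dx^2  (order 2).
h: a_k = 0, 9, 9, 21/2, 18, 207/8, 375/8, 8451/112, …
ICs: h(0) = 0, h′(0) = 9.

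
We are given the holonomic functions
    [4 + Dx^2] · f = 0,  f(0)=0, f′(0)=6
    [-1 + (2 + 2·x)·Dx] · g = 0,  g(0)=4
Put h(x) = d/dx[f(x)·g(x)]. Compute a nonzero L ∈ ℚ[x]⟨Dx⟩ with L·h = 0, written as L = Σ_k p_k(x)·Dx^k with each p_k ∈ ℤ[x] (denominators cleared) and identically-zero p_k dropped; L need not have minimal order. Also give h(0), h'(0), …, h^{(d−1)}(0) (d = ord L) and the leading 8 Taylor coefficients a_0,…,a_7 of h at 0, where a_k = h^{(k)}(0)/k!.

f: a_k = 0, 6, 0, -4, 0, 4/5, 0, -8/105, …
g: a_k = 4, 2, -1/2, 1/4, -5/32, 7/64, -21/256, 33/512, …
Sym-product of L_f,L_g gives L₀ (≤ ord 2).
Derive L from L₀ (diff closure).
L = (413 + 1344·x + 1696·x^2 + 1024·x^3 + 256·x^4) + (-52 - 180·x - 192·x^2 - 64·x^3)·Dx + (76 + 280·x + 396·x^2 + 256·x^3 + 64·x^4)·Dx^2  (order 2).
h: a_k = 24, 24, -57, -26, 341/16, 603/80, -7687/1920, -17/672, …
ICs: h(0) = 24, h′(0) = 24.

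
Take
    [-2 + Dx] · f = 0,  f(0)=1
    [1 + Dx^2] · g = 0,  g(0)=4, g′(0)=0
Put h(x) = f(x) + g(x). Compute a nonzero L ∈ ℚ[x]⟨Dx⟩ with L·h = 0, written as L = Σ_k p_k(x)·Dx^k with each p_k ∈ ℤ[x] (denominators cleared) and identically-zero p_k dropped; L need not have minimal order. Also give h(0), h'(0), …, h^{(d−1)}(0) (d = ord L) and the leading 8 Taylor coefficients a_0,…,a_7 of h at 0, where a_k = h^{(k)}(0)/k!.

L = -2 + Dx - 2·Dx^2 + Dx^3  (order 3).
h: a_k = 5, 2, 0, 4/3, 5/6, 4/15, 1/12, 8/315, …
ICs: h(0) = 5, h′(0) = 2, h′′(0) = 0.

f: a_k = 1, 2, 2, 4/3, 2/3, 4/15, 4/45, 8/315, …
g: a_k = 4, 0, -2, 0, 1/6, 0, -1/180, 0, …
h₀=f+g: left-lcm gives L₀, ord ≤ 3.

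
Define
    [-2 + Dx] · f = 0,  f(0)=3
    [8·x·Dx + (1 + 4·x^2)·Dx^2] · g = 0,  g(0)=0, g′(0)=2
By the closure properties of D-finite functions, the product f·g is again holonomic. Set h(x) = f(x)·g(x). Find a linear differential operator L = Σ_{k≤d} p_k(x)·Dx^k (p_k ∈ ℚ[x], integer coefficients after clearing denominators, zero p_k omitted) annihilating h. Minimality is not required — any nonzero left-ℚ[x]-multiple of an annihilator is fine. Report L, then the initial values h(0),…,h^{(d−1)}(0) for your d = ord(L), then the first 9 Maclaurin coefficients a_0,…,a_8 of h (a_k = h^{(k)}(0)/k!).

L = (4 - 16·x + 16·x^2) + (-4 + 8·x - 16·x^2)·Dx + (1 + 4·x^2)·Dx^2  (order 2).
h: a_k = 0, 6, 12, 4, -8, 36/5, 88/3, -744/35, -1808/21, …
ICs: h(0) = 0, h′(0) = 6.

f: a_k = 3, 6, 6, 4, 2, 4/5, 4/15, 8/105, 2/105, …
g: a_k = 0, 2, 0, -8/3, 0, 32/5, 0, -128/7, 0, …
f·g: L₀ = L_f ⊗_s L_g, ord ≤ 1·2.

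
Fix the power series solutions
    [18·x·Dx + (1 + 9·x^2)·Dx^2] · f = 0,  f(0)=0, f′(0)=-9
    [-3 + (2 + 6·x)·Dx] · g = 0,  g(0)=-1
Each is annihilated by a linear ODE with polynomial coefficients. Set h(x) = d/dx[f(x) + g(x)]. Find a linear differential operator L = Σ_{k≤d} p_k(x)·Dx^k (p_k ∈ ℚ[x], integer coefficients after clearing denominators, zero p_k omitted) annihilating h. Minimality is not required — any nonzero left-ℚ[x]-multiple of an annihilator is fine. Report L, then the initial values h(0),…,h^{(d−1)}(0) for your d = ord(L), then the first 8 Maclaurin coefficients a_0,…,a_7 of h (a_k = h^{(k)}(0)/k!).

f: a_k = 0, -9, 0, 27, 0, -729/5, 0, 6561/7, …
g: a_k = -1, -3/2, 9/8, -27/16, 405/128, -1701/256, 15309/1024, -72171/2048, …
Weyl lclm of L_f,L_g ⇒ L₀ (ord ≤ 3).
Differentiate: ansatz ord ≤ ord L₀ ⇒ L.
L = (-36 - 270·x + 972·x^2 + 1458·x^3) + (-33 - 144·x + 270·x^2 + 3888·x^3 + 5103·x^4)·Dx + (-2 + 18·x + 108·x^2 + 324·x^3 + 1134·x^4 + 1458·x^5)·Dx^2  (order 2).
h: a_k = -21/2, 9/4, 1215/16, 405/32, -195129/256, 45927/512, 12931731/2048, 2814669/4096, …
ICs: h(0) = -21/2, h′(0) = 9/4.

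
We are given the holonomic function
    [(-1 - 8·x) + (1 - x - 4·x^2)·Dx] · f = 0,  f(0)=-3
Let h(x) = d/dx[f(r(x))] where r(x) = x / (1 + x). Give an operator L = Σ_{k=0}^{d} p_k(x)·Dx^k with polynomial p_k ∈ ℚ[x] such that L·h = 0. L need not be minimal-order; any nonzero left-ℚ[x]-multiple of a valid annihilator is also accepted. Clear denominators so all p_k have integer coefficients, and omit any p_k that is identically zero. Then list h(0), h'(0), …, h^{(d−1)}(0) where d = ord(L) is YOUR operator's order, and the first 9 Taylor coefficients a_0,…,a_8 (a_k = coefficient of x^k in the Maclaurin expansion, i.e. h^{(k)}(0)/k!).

f: a_k = -3, -3, -15, -27, -87, -195, -543, -1323, -3495, …
L₀ from L_f via x↦r, Dx↦r'^{-1}Dx.
Derive L from L₀ (diff closure).
L = (8 + 24·x + 120·x^2 + 72·x^3) + (-1 - 11·x - 15·x^2 + 31·x^3 + 36·x^4)·Dx  (order 1).
h: a_k = -3, -24, 0, -192, 240, -1440, 3024, -11136, 28080, …
ICs: h(0) = -3.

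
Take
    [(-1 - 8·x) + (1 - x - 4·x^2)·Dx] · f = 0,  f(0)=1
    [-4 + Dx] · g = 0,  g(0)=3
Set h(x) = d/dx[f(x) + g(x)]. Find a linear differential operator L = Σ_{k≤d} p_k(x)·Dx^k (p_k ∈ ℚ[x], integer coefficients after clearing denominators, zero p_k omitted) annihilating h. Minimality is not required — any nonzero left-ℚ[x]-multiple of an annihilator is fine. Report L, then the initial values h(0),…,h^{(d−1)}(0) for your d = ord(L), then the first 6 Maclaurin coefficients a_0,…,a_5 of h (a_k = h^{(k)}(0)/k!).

L = (28 + 848·x + 896·x^2 + 4608·x^3 + 3072·x^4) + (-19 - 192·x - 472·x^2 - 1152·x^3 + 640·x^4 + 1024·x^5)·Dx + (3 - 5·x + 62·x^2 - 352·x^4 - 256·x^5)·Dx^2  (order 2).
h: a_k = 13, 58, 123, 244, 453, 5942/5, …
ICs: h(0) = 13, h′(0) = 58.

f: a_k = 1, 1, 5, 9, 29, 65, …
g: a_k = 3, 12, 24, 32, 32, 128/5, …
Sum ⇒ L₀ = lclm(L_f,L_g) in ℚ(x)⟨Dx⟩.
h=h₀': d/dx-closure on L₀ ⇒ L.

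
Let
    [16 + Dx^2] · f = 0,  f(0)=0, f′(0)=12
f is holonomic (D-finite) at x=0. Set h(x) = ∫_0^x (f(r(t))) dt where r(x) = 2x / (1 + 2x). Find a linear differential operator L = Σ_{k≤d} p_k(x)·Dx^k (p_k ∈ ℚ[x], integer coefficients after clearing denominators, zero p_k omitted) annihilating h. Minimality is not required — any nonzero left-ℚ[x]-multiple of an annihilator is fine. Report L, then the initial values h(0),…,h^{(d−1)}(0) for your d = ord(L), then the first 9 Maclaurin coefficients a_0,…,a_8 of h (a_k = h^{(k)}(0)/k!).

L = 64·Dx + (4 + 24·x + 48·x^2 + 32·x^3)·Dx^2 + (1 + 8·x + 24·x^2 + 32·x^3 + 16·x^4)·Dx^3  (order 3).
h: a_k = 0, 0, 12, -16, -40, 1344/5, -12352/15, 11520/7, -157504/105, …
ICs: h(0) = 0, h′(0) = 0, h′′(0) = 24.

f: a_k = 0, 12, 0, -32, 0, 128/5, 0, -1024/105, 0, …
h₀=f(r): pull back L_f along r ⇒ L₀.
Integrate: L := L₀·Dx.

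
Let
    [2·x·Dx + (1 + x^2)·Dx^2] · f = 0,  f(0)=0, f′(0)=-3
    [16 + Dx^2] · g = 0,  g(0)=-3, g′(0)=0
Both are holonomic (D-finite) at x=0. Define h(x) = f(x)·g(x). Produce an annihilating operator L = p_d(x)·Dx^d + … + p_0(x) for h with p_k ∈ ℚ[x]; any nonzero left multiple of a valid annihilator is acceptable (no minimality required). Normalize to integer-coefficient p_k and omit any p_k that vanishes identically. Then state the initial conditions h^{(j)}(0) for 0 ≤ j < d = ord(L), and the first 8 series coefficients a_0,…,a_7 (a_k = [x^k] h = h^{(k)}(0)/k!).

L = (5440 + 19136·x^2 + 25856·x^4 + 16384·x^6 + 4096·x^8) + (1152·x + 3200·x^3 + 3072·x^5 + 1024·x^7)·Dx + (612 + 2252·x^2 + 3168·x^4 + 2048·x^6 + 512·x^8)·Dx^2 + (72·x + 200·x^3 + 192·x^5 + 64·x^7)·Dx^3 + (17 + 66·x^2 + 97·x^4 + 64·x^6 + 16·x^8)·Dx^4  (order 4).
h: a_k = 0, 9, 0, -75, 0, 609/5, 0, -3461/35, …
ICs: h(0) = 0, h′(0) = 9, h′′(0) = 0, h′′′(0) = -450.

f: a_k = 0, -3, 0, 1, 0, -3/5, 0, 3/7, …
g: a_k = -3, 0, 24, 0, -32, 0, 256/15, 0, …
Product ⇒ symmetric product L₀, ord ≤ 4.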